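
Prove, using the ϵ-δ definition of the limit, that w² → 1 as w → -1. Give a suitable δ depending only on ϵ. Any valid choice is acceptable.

δ = min(1, ϵ/3)

Let ϵ > 0. We seek δ > 0 with 0 < |w + 1| < δ ⇒ |w² − 1| < ϵ.
Factor: w² − 1 = (w + 1)(w - 1), so |w² − 1| = |w + 1|·|w - 1|.
Impose δ ≤ 1 so that |w| < 2; then |w - 1| ≤ 3.
Hence |w² − 1| ≤ 3|w + 1|, which is < ϵ once |w + 1| < ϵ/3.
Take δ = min(1, ϵ/3). If 0 < |w + 1| < δ then both bounds hold and |w² − 1| ≤ 3|w + 1| < 3·(ϵ/3) = ϵ.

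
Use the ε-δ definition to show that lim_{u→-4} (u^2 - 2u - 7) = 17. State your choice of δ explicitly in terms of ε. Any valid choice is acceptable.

δ = min(1, ε/11)

Suppose ε > 0. We want δ > 0 such that 0 < |u + 4| < δ implies |(u^2 - 2u - 7) − 17| < ε.
(u^2 - 2u - 7) − 17 = u^2 - 2u - 24 = (u + 4)(u - 6).
So |(u^2 - 2u - 7) − 17| = |u + 4|·|u - 6|.
Require δ ≤ 1. Then |u + 4| < 1 gives |u| < 5, and by the triangle inequality |u - 6| ≤ 5 + 6 = 11.
Hence |(u^2 - 2u - 7) − 17| ≤ 11|u + 4| < ε provided |u + 4| < ε/11.
Choosing δ = min(1, ε/11) ensures both conditions, hence |(u^2 - 2u - 7) − 17| < ε.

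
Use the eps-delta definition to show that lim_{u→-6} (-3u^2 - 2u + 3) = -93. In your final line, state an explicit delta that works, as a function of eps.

Let eps > 0. We want delta > 0 such that 0 < |u + 6| < delta implies |(-3u^2 - 2u + 3) + 93| < eps.
(-3u^2 - 2u + 3) + 93 = -3u^2 - 2u + 96 = (u + 6)(-3u + 16).
So |(-3u^2 - 2u + 3) + 93| = |u + 6|·|-3u + 16|.
Assume first that |u + 6| < 1, so |u| < 7. Then |-3u + 16| ≤ 3·7 + 16 = 37.
Hence |(-3u^2 - 2u + 3) + 93| ≤ 37|u + 6| < eps provided |u + 6| < eps/37.
Take delta = min(1, eps/37). Then 0 < |u + 6| < delta gives both |u + 6| < 1 and |u + 6| < eps/37, so |(-3u^2 - 2u + 3) + 93| < eps.

delta = min(1, eps/37)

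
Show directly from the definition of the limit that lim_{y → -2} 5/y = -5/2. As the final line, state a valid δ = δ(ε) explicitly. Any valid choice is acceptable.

δ = min(1, (2/5)ε)

Let ε > 0 be given. We seek δ > 0 such that 0 < |y + 2| < δ implies |5/y + 5/2| < ε.
|5/y + 5/2| = 5·|-2 − y|/(2·|y|) = 5|y + 2|/(2|y|).
Restrict δ ≤ 1. Then |y + 2| < 1 gives |y| > 1, so 2|y| > 2.
Then |5/y + 5/2| < 5|y + 2|/2, which is < ε when |y + 2| < (2/5)ε.
Take δ = min(1, (2/5)ε). Then 0 < |y + 2| < δ gives both |y + 2| < 1 and |y + 2| < (2/5)ε, so |5/y + 5/2| < ε.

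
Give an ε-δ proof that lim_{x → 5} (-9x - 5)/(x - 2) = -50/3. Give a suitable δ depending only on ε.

δ = min(3/2, (9/46)ε)

Let ε > 0 be given. We want δ > 0 with 0 < |x − 5| < δ ⇒ |(-9x - 5)/(x - 2) + 50/3| < ε.
Combining over a common denominator, (-9x - 5)/(x - 2) + 50/3 = [(-9x - 5)·3 − (-50)·(x - 2)] / [3·(x - 2)] = 23(x − 5) / (3(x - 2)).
So |(-9x - 5)/(x - 2) + 50/3| = 23|x − 5| / (3·|x − 2|).
Require δ ≤ 3/2, so |x − 2| ≥ |3| − |x − 5| > 3 − 3/2 = 3/2.
Hence |(-9x - 5)/(x - 2) + 50/3| < 23|x − 5|/(3·(3/2)) = (46/9)|x − 5|, which is < ε once |x − 5| < (9/46)ε.
Take δ = min(3/2, (9/46)ε). Then 0 < |x − 5| < δ forces both bounds, so |(-9x - 5)/(x - 2) + 50/3| < ε.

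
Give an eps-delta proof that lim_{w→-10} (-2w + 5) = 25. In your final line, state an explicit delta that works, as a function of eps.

delta = eps/2

Suppose eps > 0. We need delta > 0 so that 0 < |w + 10| < delta implies |(-2w + 5) − 25| < eps.
|(-2w + 5) − 25| = |-2w - 20| = 2|w + 10|.
Thus it suffices that |w + 10| < eps/2.
Choosing delta = eps/2 gives |(-2w + 5) − 25| = 2|w + 10| < eps whenever |w + 10| < delta.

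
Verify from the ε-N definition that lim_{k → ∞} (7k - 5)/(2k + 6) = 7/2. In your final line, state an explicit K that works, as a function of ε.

Fix ε > 0. For k ≥ 1, |(7k - 5)/(2k + 6) − (7/2)| = |-52|/(2(2k + 6)) = 52/(2(2k + 6)).
Since 2k + 6 ≥ 2k for k ≥ 1, this is ≤ 52/(2·2k) = 13/k.
So |(7k - 5)/(2k + 6) − (7/2)| < ε whenever k > 13/ε.
Take K = 13/ε. If k > K then |(7k - 5)/(2k + 6) − (7/2)| ≤ 13/k < ε.

K = 13/ε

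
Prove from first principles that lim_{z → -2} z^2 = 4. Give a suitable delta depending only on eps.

Let eps > 0. We seek delta > 0 with 0 < |z + 2| < delta ⇒ |z^2 − 4| < eps.
Factor: z^2 − 4 = (z + 2)(z - 2), so |z^2 − 4| = |z + 2|·|z - 2|.
Impose delta ≤ 1 so that |z| < 3; then |z - 2| ≤ 5.
Hence |z^2 − 4| ≤ 5|z + 2|, which is < eps once |z + 2| < eps/5.
Take delta = min(1, eps/5). If 0 < |z + 2| < delta then both bounds hold and |z^2 − 4| ≤ 5|z + 2| < 5·(eps/5) = eps.

delta = min(1, eps/5)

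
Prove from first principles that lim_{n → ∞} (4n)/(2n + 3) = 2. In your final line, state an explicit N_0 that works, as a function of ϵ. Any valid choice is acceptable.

N_0 = 3/ϵ

Suppose ϵ > 0. For n ≥ 1, |(4n)/(2n + 3) − 2| = |-12|/(2(2n + 3)) = 12/(2(2n + 3)).
Since 2n + 3 ≥ 2n for n ≥ 1, this is ≤ 12/(2·2n) = 3/n.
So |(4n)/(2n + 3) − 2| < ϵ whenever n > 3/ϵ.
Take N_0 = 3/ϵ. If n > N_0 then |(4n)/(2n + 3) − 2| ≤ 3/n < ϵ.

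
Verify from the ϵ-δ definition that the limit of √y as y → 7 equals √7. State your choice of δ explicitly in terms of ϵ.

δ = min(7, √7·ϵ)

Let ϵ > 0 be given. We want δ > 0 such that 0 < |y − 7| < δ implies |√y − √7| < ϵ.
Multiplying by the conjugate, |√y − √7| = |y − 7|/(√y + √7).
Restrict δ ≤ 7 so that |y − 7| < 7 forces y > 0, and then √y + √7 > √7.
Hence |√y − √7| < |y − 7|/√7, which is < ϵ once |y − 7| < √7·ϵ.
Take δ = min(7, √7·ϵ). If 0 < |y − 7| < δ then y > 0 and |√y − √7| < |y − 7|/√7 < ϵ.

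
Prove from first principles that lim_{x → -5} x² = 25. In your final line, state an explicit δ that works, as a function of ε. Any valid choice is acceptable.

Let ε > 0 be given. We seek δ > 0 with 0 < |x + 5| < δ ⇒ |x² − 25| < ε.
Factor: x² − 25 = (x + 5)(x - 5), so |x² − 25| = |x + 5|·|x - 5|.
Restrict δ ≤ 2. Then |x + 5| < 2 gives |x| < 7, so by the triangle inequality |x - 5| ≤ 7 + 5 = 12.
Hence |x² − 25| ≤ 12|x + 5|, which is < ε once |x + 5| < ε/12.
Take δ = min(2, ε/12). If 0 < |x + 5| < δ then both bounds hold and |x² − 25| ≤ 12|x + 5| < 12·(ε/12) = ε.

δ = min(2, ε/12)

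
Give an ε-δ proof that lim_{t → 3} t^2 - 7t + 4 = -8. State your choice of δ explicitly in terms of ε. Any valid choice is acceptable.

δ = min(1, ε/8)

Let ε > 0. We want δ > 0 such that 0 < |t − 3| < δ implies |(t^2 - 7t + 4) + 8| < ε.
(t^2 - 7t + 4) + 8 = t^2 - 7t + 12 = (t − 3)(t - 4).
So |(t^2 - 7t + 4) + 8| = |t − 3|·|t - 4|.
Require δ ≤ 1. Then |t − 3| < 1 gives |t| < 4, and by the triangle inequality |t - 4| ≤ 4 + 4 = 8.
Hence |(t^2 - 7t + 4) + 8| ≤ 8|t − 3| < ε provided |t − 3| < ε/8.
Choosing δ = min(1, ε/8) ensures both conditions, hence |(t^2 - 7t + 4) + 8| < ε.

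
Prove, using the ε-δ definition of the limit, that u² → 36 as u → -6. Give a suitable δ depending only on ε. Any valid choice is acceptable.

δ = min(1, ε/13)

Let ε > 0. We seek δ > 0 with 0 < |u + 6| < δ ⇒ |u² − 36| < ε.
Factor: u² − 36 = (u + 6)(u - 6), so |u² − 36| = |u + 6|·|u - 6|.
Impose δ ≤ 1 so that |u| < 7; then |u - 6| ≤ 13.
Hence |u² − 36| ≤ 13|u + 6|, which is < ε once |u + 6| < ε/13.
Take δ = min(1, ε/13). If 0 < |u + 6| < δ then both bounds hold and |u² − 36| ≤ 13|u + 6| < 13·(ε/13) = ε.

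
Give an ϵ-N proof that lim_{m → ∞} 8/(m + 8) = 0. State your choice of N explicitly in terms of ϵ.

Let ϵ > 0. For m ≥ 1, |8/(m + 8) − 0| = 8/(m + 8) ≤ 8/m.
We need 8/m < ϵ, i.e. m > 8/ϵ.
Take N = 8/ϵ. If m > N then |8/(m + 8)| ≤ 8/m < ϵ.

N = 8/ϵ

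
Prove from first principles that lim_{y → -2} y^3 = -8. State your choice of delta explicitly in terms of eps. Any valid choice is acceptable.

delta = min(1, eps/19)

Suppose eps > 0. We seek delta > 0 with 0 < |y + 2| < delta ⇒ |y^3 + 8| < eps.
Factor: y^3 + 8 = (y + 2)(y^2 - 2y + 4), so |y^3 + 8| = |y + 2|·|y^2 - 2y + 4|.
Impose delta ≤ 1 so that |y| < 3; then |y^2 - 2y + 4| ≤ 19.
Hence |y^3 + 8| ≤ 19|y + 2|, which is < eps once |y + 2| < eps/19.
Take delta = min(1, eps/19). If 0 < |y + 2| < delta then both bounds hold and |y^3 + 8| ≤ 19|y + 2| < 19·(eps/19) = eps.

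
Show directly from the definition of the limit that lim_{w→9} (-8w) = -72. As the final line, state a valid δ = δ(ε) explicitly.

Suppose ε > 0. We need δ > 0 so that 0 < |w − 9| < δ implies |(-8w) + 72| < ε.
|(-8w) + 72| = |-8w + 72| = 8|w − 9|.
Thus it suffices that |w − 9| < ε/8.
Choosing δ = ε/8 gives |(-8w) + 72| = 8|w − 9| < ε whenever |w − 9| < δ.

δ = ε/8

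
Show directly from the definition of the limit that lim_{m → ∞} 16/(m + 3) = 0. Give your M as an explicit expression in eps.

Let eps > 0 be given. For m ≥ 1, |16/(m + 3) − 0| = 16/(m + 3) ≤ 16/m.
We need 16/m < eps, i.e. m > 16/eps.
Take M = 16/eps. If m > M then |16/(m + 3)| ≤ 16/m < eps.

M = 16/eps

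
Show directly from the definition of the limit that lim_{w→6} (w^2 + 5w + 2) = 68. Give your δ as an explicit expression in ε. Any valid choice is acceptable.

Let ε > 0 be given. We want δ > 0 such that 0 < |w − 6| < δ implies |(w^2 + 5w + 2) − 68| < ε.
(w^2 + 5w + 2) − 68 = w^2 + 5w - 66 = (w − 6)(w + 11).
So |(w^2 + 5w + 2) − 68| = |w − 6|·|w + 11|.
Assume first that |w − 6| < 1, so |w| < 7. Then |w + 11| ≤ 7 + 11 = 18.
Hence |(w^2 + 5w + 2) − 68| ≤ 18|w − 6| < ε provided |w − 6| < ε/18.
Take δ = min(1, ε/18). Then 0 < |w − 6| < δ gives both |w − 6| < 1 and |w − 6| < ε/18, so |(w^2 + 5w + 2) − 68| < ε.

δ = min(1, ε/18)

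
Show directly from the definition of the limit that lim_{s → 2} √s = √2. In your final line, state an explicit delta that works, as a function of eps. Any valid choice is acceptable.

delta = min(2, √2·eps)

Suppose eps > 0. We want delta > 0 such that 0 < |s − 2| < delta implies |√s − √2| < eps.
Multiplying by the conjugate, |√s − √2| = |s − 2|/(√s + √2).
Restrict delta ≤ 2 so that |s − 2| < 2 forces s > 0, and then √s + √2 > √2.
Hence |√s − √2| < |s − 2|/√2, which is < eps once |s − 2| < √2·eps.
Take delta = min(2, √2·eps). If 0 < |s − 2| < delta then s > 0 and |√s − √2| < |s − 2|/√2 < eps.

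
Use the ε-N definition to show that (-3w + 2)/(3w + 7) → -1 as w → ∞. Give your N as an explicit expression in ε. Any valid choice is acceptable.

Fix ε > 0. We seek N > 0 such that w > N implies |(-3w + 2)/(3w + 7) + 1| < ε.
(-3w + 2)/(3w + 7) + 1 = (3(-3w + 2) − (-3)(3w + 7)) / (3(3w + 7)) = 27/(3(3w + 7)).
For w > 0 we have 3w + 7 > 3w, so |(-3w + 2)/(3w + 7) + 1| = 27/(3(3w + 7)) < 27/(3·3w) = 3/w.
Thus |(-3w + 2)/(3w + 7) + 1| < ε whenever w > 3/ε.
Take N = 3/ε. If w > N then |(-3w + 2)/(3w + 7) + 1| < 3/w < ε.

N = 3/ε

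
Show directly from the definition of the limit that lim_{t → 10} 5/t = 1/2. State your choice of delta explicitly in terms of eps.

Suppose eps > 0. We seek delta > 0 such that 0 < |t − 10| < delta implies |5/t − (1/2)| < eps.
|5/t − (1/2)| = 5·|10 − t|/(10·|t|) = 5|t − 10|/(10|t|).
Require delta ≤ 5 so that |t| > 10 − 5 = 5, hence 10|t| > 50.
Then |5/t − (1/2)| < 5|t − 10|/50, which is < eps when |t − 10| < 10eps.
Take delta = min(5, 10eps). Then 0 < |t − 10| < delta gives both |t − 10| < 5 and |t − 10| < 10eps, so |5/t − (1/2)| < eps.

delta = min(5, 10eps)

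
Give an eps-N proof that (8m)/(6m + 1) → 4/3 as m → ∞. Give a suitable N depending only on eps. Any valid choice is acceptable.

Fix eps > 0. For m ≥ 1, |(8m)/(6m + 1) − (4/3)| = |-8|/(6(6m + 1)) = 8/(6(6m + 1)).
Since 6m + 1 ≥ 6m for m ≥ 1, this is ≤ 8/(6·6m) = (2/9)/m.
So |(8m)/(6m + 1) − (4/3)| < eps whenever m > (2/9)/eps.
Take N = (2/9)/eps. If m > N then |(8m)/(6m + 1) − (4/3)| ≤ (2/9)/m < eps.

N = (2/9)/eps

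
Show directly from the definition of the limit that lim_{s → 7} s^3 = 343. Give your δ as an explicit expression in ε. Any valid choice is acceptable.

δ = min(1, ε/169)

Let ε > 0 be given. We seek δ > 0 with 0 < |s − 7| < δ ⇒ |s^3 − 343| < ε.
Factor: s^3 − 343 = (s − 7)(s^2 + 7s + 49), so |s^3 − 343| = |s − 7|·|s^2 + 7s + 49|.
Impose δ ≤ 1 so that |s| < 8; then |s^2 + 7s + 49| ≤ 169.
Hence |s^3 − 343| ≤ 169|s − 7|, which is < ε once |s − 7| < ε/169.
Take δ = min(1, ε/169). If 0 < |s − 7| < δ then both bounds hold and |s^3 − 343| ≤ 169|s − 7| < 169·(ε/169) = ε.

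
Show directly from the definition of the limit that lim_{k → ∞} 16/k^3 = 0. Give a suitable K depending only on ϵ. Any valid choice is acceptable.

K = (16/ϵ)^{1/3}

Let ϵ > 0. For k ≥ 1, |16/k^3 − 0| = 16/k^3.
16/k^3 < ϵ ⇔ k^3 > 16/ϵ ⇔ k > (16/ϵ)^{1/3}.
Take K = (16/ϵ)^{1/3}. Then k > K implies 16/k^3 < ϵ.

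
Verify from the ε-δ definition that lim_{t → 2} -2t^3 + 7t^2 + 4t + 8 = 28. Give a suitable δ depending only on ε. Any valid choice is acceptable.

Suppose ε > 0. We want δ > 0 such that 0 < |t − 2| < δ implies |(-2t^3 + 7t^2 + 4t + 8) − 28| < ε.
(-2t^3 + 7t^2 + 4t + 8) − 28 = -2t^3 + 7t^2 + 4t - 20 = (t − 2)(-2t^2 + 3t + 10).
So |(-2t^3 + 7t^2 + 4t + 8) − 28| = |t − 2|·|-2t^2 + 3t + 10|.
Assume first that |t − 2| < 2, so |t| < 4. Then |-2t^2 + 3t + 10| ≤ 2·4^2 + 3·4 + 10 = 54.
Hence |(-2t^3 + 7t^2 + 4t + 8) − 28| ≤ 54|t − 2| < ε provided |t − 2| < ε/54.
Take δ = min(2, ε/54). Then 0 < |t − 2| < δ gives both |t − 2| < 2 and |t − 2| < ε/54, so |(-2t^3 + 7t^2 + 4t + 8) − 28| < ε.

δ = min(2, ε/54)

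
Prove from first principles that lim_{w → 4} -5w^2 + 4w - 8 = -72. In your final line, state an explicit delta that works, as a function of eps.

delta = min(1, eps/41)

Suppose eps > 0. We want delta > 0 such that 0 < |w − 4| < delta implies |(-5w^2 + 4w - 8) + 72| < eps.
(-5w^2 + 4w - 8) + 72 = -5w^2 + 4w + 64 = (w − 4)(-5w - 16).
So |(-5w^2 + 4w - 8) + 72| = |w − 4|·|-5w - 16|.
Require delta ≤ 1. Then |w − 4| < 1 gives |w| < 5, and by the triangle inequality |-5w - 16| ≤ 5·5 + 16 = 41.
Hence |(-5w^2 + 4w - 8) + 72| ≤ 41|w − 4| < eps provided |w − 4| < eps/41.
Take delta = min(1, eps/41). Then 0 < |w − 4| < delta gives both |w − 4| < 1 and |w − 4| < eps/41, so |(-5w^2 + 4w - 8) + 72| < eps.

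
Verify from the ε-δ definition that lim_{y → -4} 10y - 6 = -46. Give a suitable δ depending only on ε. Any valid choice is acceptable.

δ = ε/10

Suppose ε > 0. We need δ > 0 so that 0 < |y + 4| < δ implies |(10y - 6) + 46| < ε.
|(10y - 6) + 46| = |10y + 40| = 10|y + 4|.
Thus it suffices that |y + 4| < ε/10.
Choosing δ = ε/10 gives |(10y - 6) + 46| = 10|y + 4| < ε whenever |y + 4| < δ.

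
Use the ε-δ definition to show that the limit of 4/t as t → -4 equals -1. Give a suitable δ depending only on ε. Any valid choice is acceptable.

Suppose ε > 0. We seek δ > 0 such that 0 < |t + 4| < δ implies |4/t + 1| < ε.
|4/t + 1| = 4·|-4 − t|/(4·|t|) = 4|t + 4|/(4|t|).
Restrict δ ≤ 2. Then |t + 4| < 2 gives |t| > 2, so 4|t| > 8.
Then |4/t + 1| < 4|t + 4|/8, which is < ε when |t + 4| < 2ε.
Take δ = min(2, 2ε). Then 0 < |t + 4| < δ gives both |t + 4| < 2 and |t + 4| < 2ε, so |4/t + 1| < ε.

δ = min(2, 2ε)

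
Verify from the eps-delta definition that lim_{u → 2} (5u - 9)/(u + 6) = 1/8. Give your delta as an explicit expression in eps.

delta = min(4, (32/39)eps)

Suppose eps > 0. We want delta > 0 with 0 < |u − 2| < delta ⇒ |(5u - 9)/(u + 6) − (1/8)| < eps.
Combining over a common denominator, (5u - 9)/(u + 6) − (1/8) = [(5u - 9)·8 − 1·(u + 6)] / [8·(u + 6)] = 39(u − 2) / (8(u + 6)).
So |(5u - 9)/(u + 6) − (1/8)| = 39|u − 2| / (8·|u + 6|).
Restrict delta ≤ 4. Then |u − 2| < 4 gives |u + 6| = |(u − 2) + 8| ≥ 8 − 4 = 4.
Hence |(5u - 9)/(u + 6) − (1/8)| < 39|u − 2|/(8·4) = (39/32)|u − 2|, which is < eps once |u − 2| < (32/39)eps.
Take delta = min(4, (32/39)eps). Then 0 < |u − 2| < delta forces both bounds, so |(5u - 9)/(u + 6) − (1/8)| < eps.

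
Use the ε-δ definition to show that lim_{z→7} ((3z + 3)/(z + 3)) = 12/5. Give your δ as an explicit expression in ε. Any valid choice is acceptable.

Suppose ε > 0. We want δ > 0 with 0 < |z − 7| < δ ⇒ |(3z + 3)/(z + 3) − (12/5)| < ε.
Combining over a common denominator, (3z + 3)/(z + 3) − (12/5) = [(3z + 3)·10 − 24·(z + 3)] / [10·(z + 3)] = 6(z − 7) / (10(z + 3)).
So |(3z + 3)/(z + 3) − (12/5)| = 6|z − 7| / (10·|z + 3|).
Restrict δ ≤ 5. Then |z − 7| < 5 gives |z + 3| = |(z − 7) + 10| ≥ 10 − 5 = 5.
Hence |(3z + 3)/(z + 3) − (12/5)| < 6|z − 7|/(10·5) = (3/25)|z − 7|, which is < ε once |z − 7| < (25/3)ε.
Take δ = min(5, (25/3)ε). Then 0 < |z − 7| < δ forces both bounds, so |(3z + 3)/(z + 3) − (12/5)| < ε.

δ = min(5, (25/3)ε)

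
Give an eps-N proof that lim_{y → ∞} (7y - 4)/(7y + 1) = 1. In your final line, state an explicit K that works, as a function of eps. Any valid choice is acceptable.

K = (5/7)/eps

Let eps > 0 be given. We seek K > 0 such that y > K implies |(7y - 4)/(7y + 1) − 1| < eps.
(7y - 4)/(7y + 1) − 1 = (7(7y - 4) − 7(7y + 1)) / (7(7y + 1)) = -35/(7(7y + 1)).
For y > 0 we have 7y + 1 > 7y, so |(7y - 4)/(7y + 1) − 1| = 35/(7(7y + 1)) < 35/(7·7y) = (5/7)/y.
Thus |(7y - 4)/(7y + 1) − 1| < eps whenever y > (5/7)/eps.
Take K = (5/7)/eps. If y > K then |(7y - 4)/(7y + 1) − 1| < (5/7)/y < eps.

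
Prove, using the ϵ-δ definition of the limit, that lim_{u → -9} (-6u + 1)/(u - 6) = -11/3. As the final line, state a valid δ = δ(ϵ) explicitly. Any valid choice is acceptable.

Let ϵ > 0. We want δ > 0 with 0 < |u + 9| < δ ⇒ |(-6u + 1)/(u - 6) + 11/3| < ϵ.
Combining over a common denominator, (-6u + 1)/(u - 6) + 11/3 = [(-6u + 1)·(-15) − 55·(u - 6)] / [(-15)·(u - 6)] = 35(u + 9) / ((-15)(u - 6)).
So |(-6u + 1)/(u - 6) + 11/3| = 35|u + 9| / (15·|u − 6|).
Require δ ≤ 15/2, so |u − 6| ≥ |-15| − |u + 9| > 15 − 15/2 = 15/2.
Hence |(-6u + 1)/(u - 6) + 11/3| < 35|u + 9|/(15·(15/2)) = (14/45)|u + 9|, which is < ϵ once |u + 9| < (45/14)ϵ.
Take δ = min(15/2, (45/14)ϵ). Then 0 < |u + 9| < δ forces both bounds, so |(-6u + 1)/(u - 6) + 11/3| < ϵ.

δ = min(15/2, (45/14)ϵ)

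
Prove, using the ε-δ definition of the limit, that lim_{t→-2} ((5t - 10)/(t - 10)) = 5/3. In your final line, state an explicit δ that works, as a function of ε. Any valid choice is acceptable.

Let ε > 0 be given. We want δ > 0 with 0 < |t + 2| < δ ⇒ |(5t - 10)/(t - 10) − (5/3)| < ε.
Combining over a common denominator, (5t - 10)/(t - 10) − (5/3) = [(5t - 10)·(-12) − (-20)·(t - 10)] / [(-12)·(t - 10)] = -40(t + 2) / ((-12)(t - 10)).
So |(5t - 10)/(t - 10) − (5/3)| = 40|t + 2| / (12·|t − 10|).
Restrict δ ≤ 6. Then |t + 2| < 6 gives |t − 10| = |(t + 2) + (-12)| ≥ 12 − 6 = 6.
Hence |(5t - 10)/(t - 10) − (5/3)| < 40|t + 2|/(12·6) = (5/9)|t + 2|, which is < ε once |t + 2| < (9/5)ε.
Take δ = min(6, (9/5)ε). Then 0 < |t + 2| < δ forces both bounds, so |(5t - 10)/(t - 10) − (5/3)| < ε.

δ = min(6, (9/5)ε)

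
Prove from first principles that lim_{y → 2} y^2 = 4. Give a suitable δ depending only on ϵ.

Let ϵ > 0. We seek δ > 0 with 0 < |y − 2| < δ ⇒ |y^2 − 4| < ϵ.
Factor: y^2 − 4 = (y − 2)(y + 2), so |y^2 − 4| = |y − 2|·|y + 2|.
Impose δ ≤ 1 so that |y| < 3; then |y + 2| ≤ 5.
Hence |y^2 − 4| ≤ 5|y − 2|, which is < ϵ once |y − 2| < ϵ/5.
Take δ = min(1, ϵ/5). If 0 < |y − 2| < δ then both bounds hold and |y^2 − 4| ≤ 5|y − 2| < 5·(ϵ/5) = ϵ.

δ = min(1, ϵ/5)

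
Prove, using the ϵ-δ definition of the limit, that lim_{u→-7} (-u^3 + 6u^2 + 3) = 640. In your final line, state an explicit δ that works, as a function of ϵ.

δ = min(1, ϵ/259)

Let ϵ > 0 be given. We want δ > 0 such that 0 < |u + 7| < δ implies |(-u^3 + 6u^2 + 3) − 640| < ϵ.
(-u^3 + 6u^2 + 3) − 640 = -u^3 + 6u^2 - 637 = (u + 7)(-u^2 + 13u - 91).
So |(-u^3 + 6u^2 + 3) − 640| = |u + 7|·|-u^2 + 13u - 91|.
Assume first that |u + 7| < 1, so |u| < 8. Then |-u^2 + 13u - 91| ≤ 8^2 + 13·8 + 91 = 259.
Hence |(-u^3 + 6u^2 + 3) − 640| ≤ 259|u + 7| < ϵ provided |u + 7| < ϵ/259.
Choosing δ = min(1, ϵ/259) ensures both conditions, hence |(-u^3 + 6u^2 + 3) − 640| < ϵ.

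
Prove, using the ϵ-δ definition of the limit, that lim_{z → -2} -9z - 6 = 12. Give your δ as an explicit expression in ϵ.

Let ϵ > 0. We need δ > 0 so that 0 < |z + 2| < δ implies |(-9z - 6) − 12| < ϵ.
Since (-9z - 6) − 12 = -9(z + 2), we have |(-9z - 6) − 12| = 9|z + 2|.
Thus it suffices that |z + 2| < ϵ/9.
Choosing δ = ϵ/9 gives |(-9z - 6) − 12| = 9|z + 2| < ϵ whenever |z + 2| < δ.

δ = ϵ/9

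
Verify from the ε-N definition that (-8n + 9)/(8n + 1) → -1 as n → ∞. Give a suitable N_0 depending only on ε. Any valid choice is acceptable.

N_0 = (5/4)/ε

Fix ε > 0. For n ≥ 1, |(-8n + 9)/(8n + 1) + 1| = |80|/(8(8n + 1)) = 80/(8(8n + 1)).
Since 8n + 1 ≥ 8n for n ≥ 1, this is ≤ 80/(8·8n) = (5/4)/n.
So |(-8n + 9)/(8n + 1) + 1| < ε whenever n > (5/4)/ε.
Take N_0 = (5/4)/ε. If n > N_0 then |(-8n + 9)/(8n + 1) + 1| ≤ (5/4)/n < ε.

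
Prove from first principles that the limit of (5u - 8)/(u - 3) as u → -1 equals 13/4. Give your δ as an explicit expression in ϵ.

Fix ϵ > 0. We want δ > 0 with 0 < |u + 1| < δ ⇒ |(5u - 8)/(u - 3) − (13/4)| < ϵ.
Combining over a common denominator, (5u - 8)/(u - 3) − (13/4) = [(5u - 8)·(-4) − (-13)·(u - 3)] / [(-4)·(u - 3)] = -7(u + 1) / ((-4)(u - 3)).
So |(5u - 8)/(u - 3) − (13/4)| = 7|u + 1| / (4·|u − 3|).
Require δ ≤ 2, so |u − 3| ≥ |-4| − |u + 1| > 4 − 2 = 2.
Hence |(5u - 8)/(u - 3) − (13/4)| < 7|u + 1|/(4·2) = (7/8)|u + 1|, which is < ϵ once |u + 1| < (8/7)ϵ.
Take δ = min(2, (8/7)ϵ). Then 0 < |u + 1| < δ forces both bounds, so |(5u - 8)/(u - 3) − (13/4)| < ϵ.

δ = min(2, (8/7)ϵ)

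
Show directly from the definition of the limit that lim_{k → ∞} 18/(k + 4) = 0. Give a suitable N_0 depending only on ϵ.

Suppose ϵ > 0. For k ≥ 1, |18/(k + 4) − 0| = 18/(k + 4) ≤ 18/k.
We need 18/k < ϵ, i.e. k > 18/ϵ.
Take N_0 = 18/ϵ. If k > N_0 then |18/(k + 4)| ≤ 18/k < ϵ.

N_0 = 18/ϵ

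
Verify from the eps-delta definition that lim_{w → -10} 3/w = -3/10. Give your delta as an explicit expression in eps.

Let eps > 0 be given. We seek delta > 0 such that 0 < |w + 10| < delta implies |3/w + 3/10| < eps.
|3/w + 3/10| = 3·|-10 − w|/(10·|w|) = 3|w + 10|/(10|w|).
Restrict delta ≤ 5. Then |w + 10| < 5 gives |w| > 5, so 10|w| > 50.
Then |3/w + 3/10| < 3|w + 10|/50, which is < eps when |w + 10| < (50/3)eps.
Take delta = min(5, (50/3)eps). Then 0 < |w + 10| < delta gives both |w + 10| < 5 and |w + 10| < (50/3)eps, so |3/w + 3/10| < eps.

delta = min(5, (50/3)eps)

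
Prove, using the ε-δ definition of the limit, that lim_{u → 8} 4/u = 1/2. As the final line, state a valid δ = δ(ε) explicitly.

δ = min(4, 8ε)

Let ε > 0. We seek δ > 0 such that 0 < |u − 8| < δ implies |4/u − (1/2)| < ε.
|4/u − (1/2)| = 4·|8 − u|/(8·|u|) = 4|u − 8|/(8|u|).
Restrict δ ≤ 4. Then |u − 8| < 4 gives |u| > 4, so 8|u| > 32.
Then |4/u − (1/2)| < 4|u − 8|/32, which is < ε when |u − 8| < 8ε.
Take δ = min(4, 8ε). Then 0 < |u − 8| < δ gives both |u − 8| < 4 and |u − 8| < 8ε, so |4/u − (1/2)| < ε.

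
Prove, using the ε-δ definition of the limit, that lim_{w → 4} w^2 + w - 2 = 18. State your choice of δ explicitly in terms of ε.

δ = min(2, ε/11)

Suppose ε > 0. We want δ > 0 such that 0 < |w − 4| < δ implies |(w^2 + w - 2) − 18| < ε.
(w^2 + w - 2) − 18 = w^2 + w - 20 = (w − 4)(w + 5).
So |(w^2 + w - 2) − 18| = |w − 4|·|w + 5|.
Assume first that |w − 4| < 2, so |w| < 6. Then |w + 5| ≤ 6 + 5 = 11.
Hence |(w^2 + w - 2) − 18| ≤ 11|w − 4| < ε provided |w − 4| < ε/11.
Choosing δ = min(2, ε/11) ensures both conditions, hence |(w^2 + w - 2) − 18| < ε.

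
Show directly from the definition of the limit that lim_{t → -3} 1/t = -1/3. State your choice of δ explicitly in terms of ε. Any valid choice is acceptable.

δ = min(3/2, (9/2)ε)

Fix ε > 0. We seek δ > 0 such that 0 < |t + 3| < δ implies |1/t + 1/3| < ε.
|1/t + 1/3| = |-3 − t|/(3·|t|) = |t + 3|/(3|t|).
Require δ ≤ 3/2 so that |t| > 3 − 3/2 = 3/2, hence 3|t| > 9/2.
Then |1/t + 1/3| < |t + 3|/(9/2), which is < ε when |t + 3| < (9/2)ε.
Take δ = min(3/2, (9/2)ε). Then 0 < |t + 3| < δ gives both |t + 3| < 3/2 and |t + 3| < (9/2)ε, so |1/t + 1/3| < ε.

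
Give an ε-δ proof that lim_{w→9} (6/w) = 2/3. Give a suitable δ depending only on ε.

δ = min(9/2, (27/4)ε)

Suppose ε > 0. We seek δ > 0 such that 0 < |w − 9| < δ implies |6/w − (2/3)| < ε.
|6/w − (2/3)| = 6·|9 − w|/(9·|w|) = 6|w − 9|/(9|w|).
Restrict δ ≤ 9/2. Then |w − 9| < 9/2 gives |w| > 9/2, so 9|w| > 81/2.
Then |6/w − (2/3)| < 6|w − 9|/(81/2), which is < ε when |w − 9| < (27/4)ε.
Take δ = min(9/2, (27/4)ε). Then 0 < |w − 9| < δ gives both |w − 9| < 9/2 and |w − 9| < (27/4)ε, so |6/w − (2/3)| < ε.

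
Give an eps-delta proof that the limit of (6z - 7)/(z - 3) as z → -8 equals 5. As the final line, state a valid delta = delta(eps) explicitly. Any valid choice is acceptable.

Suppose eps > 0. We want delta > 0 with 0 < |z + 8| < delta ⇒ |(6z - 7)/(z - 3) − 5| < eps.
Combining over a common denominator, (6z - 7)/(z - 3) − 5 = [(6z - 7)·(-11) − (-55)·(z - 3)] / [(-11)·(z - 3)] = -11(z + 8) / ((-11)(z - 3)).
So |(6z - 7)/(z - 3) − 5| = 11|z + 8| / (11·|z − 3|).
Require delta ≤ 11/2, so |z − 3| ≥ |-11| − |z + 8| > 11 − 11/2 = 11/2.
Hence |(6z - 7)/(z - 3) − 5| < 11|z + 8|/(11·(11/2)) = (2/11)|z + 8|, which is < eps once |z + 8| < (11/2)eps.
Take delta = min(11/2, (11/2)eps). Then 0 < |z + 8| < delta forces both bounds, so |(6z - 7)/(z - 3) − 5| < eps.

delta = min(11/2, (11/2)eps)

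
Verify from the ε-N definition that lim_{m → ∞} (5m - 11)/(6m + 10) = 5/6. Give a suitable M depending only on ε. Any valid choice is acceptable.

Let ε > 0 be given. For m ≥ 1, |(5m - 11)/(6m + 10) − (5/6)| = |-116|/(6(6m + 10)) = 116/(6(6m + 10)).
Since 6m + 10 ≥ 6m for m ≥ 1, this is ≤ 116/(6·6m) = (29/9)/m.
So |(5m - 11)/(6m + 10) − (5/6)| < ε whenever m > (29/9)/ε.
Take M = (29/9)/ε. If m > M then |(5m - 11)/(6m + 10) − (5/6)| ≤ (29/9)/m < ε.

M = (29/9)/ε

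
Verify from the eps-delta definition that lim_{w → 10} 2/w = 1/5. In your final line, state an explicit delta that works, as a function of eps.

delta = min(5, 25eps)

Fix eps > 0. We seek delta > 0 such that 0 < |w − 10| < delta implies |2/w − (1/5)| < eps.
|2/w − (1/5)| = 2·|10 − w|/(10·|w|) = 2|w − 10|/(10|w|).
Require delta ≤ 5 so that |w| > 10 − 5 = 5, hence 10|w| > 50.
Then |2/w − (1/5)| < 2|w − 10|/50, which is < eps when |w − 10| < 25eps.
Take delta = min(5, 25eps). Then 0 < |w − 10| < delta gives both |w − 10| < 5 and |w − 10| < 25eps, so |2/w − (1/5)| < eps.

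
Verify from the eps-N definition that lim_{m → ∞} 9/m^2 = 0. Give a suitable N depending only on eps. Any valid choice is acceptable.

N = (9/eps)^{1/2}

Let eps > 0 be given. For m ≥ 1, |9/m^2 − 0| = 9/m^2.
9/m^2 < eps ⇔ m^2 > 9/eps ⇔ m > (9/eps)^{1/2}.
Take N = (9/eps)^{1/2}. Then m > N implies 9/m^2 < eps.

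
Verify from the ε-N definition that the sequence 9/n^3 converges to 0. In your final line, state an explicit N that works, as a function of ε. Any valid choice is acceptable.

N = (9/ε)^{1/3}

Let ε > 0 be given. For n ≥ 1, |9/n^3 − 0| = 9/n^3.
9/n^3 < ε ⇔ n^3 > 9/ε ⇔ n > (9/ε)^{1/3}.
Take N = (9/ε)^{1/3}. Then n > N implies 9/n^3 < ε.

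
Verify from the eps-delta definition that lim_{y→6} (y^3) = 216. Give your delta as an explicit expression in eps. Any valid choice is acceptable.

Suppose eps > 0. We seek delta > 0 with 0 < |y − 6| < delta ⇒ |y^3 − 216| < eps.
Factor: y^3 − 216 = (y − 6)(y^2 + 6y + 36), so |y^3 − 216| = |y − 6|·|y^2 + 6y + 36|.
Impose delta ≤ 1 so that |y| < 7; then |y^2 + 6y + 36| ≤ 127.
Hence |y^3 − 216| ≤ 127|y − 6|, which is < eps once |y − 6| < eps/127.
Take delta = min(1, eps/127). If 0 < |y − 6| < delta then both bounds hold and |y^3 − 216| ≤ 127|y − 6| < 127·(eps/127) = eps.

delta = min(1, eps/127)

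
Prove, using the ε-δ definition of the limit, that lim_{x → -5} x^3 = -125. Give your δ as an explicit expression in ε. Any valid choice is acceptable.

δ = min(2, ε/109)

Let ε > 0. We seek δ > 0 with 0 < |x + 5| < δ ⇒ |x^3 + 125| < ε.
Factor: x^3 + 125 = (x + 5)(x^2 - 5x + 25), so |x^3 + 125| = |x + 5|·|x^2 - 5x + 25|.
Impose δ ≤ 2 so that |x| < 7; then |x^2 - 5x + 25| ≤ 109.
Hence |x^3 + 125| ≤ 109|x + 5|, which is < ε once |x + 5| < ε/109.
Take δ = min(2, ε/109). If 0 < |x + 5| < δ then both bounds hold and |x^3 + 125| ≤ 109|x + 5| < 109·(ε/109) = ε.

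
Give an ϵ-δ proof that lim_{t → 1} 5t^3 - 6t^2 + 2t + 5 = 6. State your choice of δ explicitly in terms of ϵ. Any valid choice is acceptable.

δ = min(1, ϵ/23)

Suppose ϵ > 0. We want δ > 0 such that 0 < |t − 1| < δ implies |(5t^3 - 6t^2 + 2t + 5) − 6| < ϵ.
(5t^3 - 6t^2 + 2t + 5) − 6 = 5t^3 - 6t^2 + 2t - 1 = (t − 1)(5t^2 - t + 1).
So |(5t^3 - 6t^2 + 2t + 5) − 6| = |t − 1|·|5t^2 - t + 1|.
Require δ ≤ 1. Then |t − 1| < 1 gives |t| < 2, and by the triangle inequality |5t^2 - t + 1| ≤ 5·2^2 + 2 + 1 = 23.
Hence |(5t^3 - 6t^2 + 2t + 5) − 6| ≤ 23|t − 1| < ϵ provided |t − 1| < ϵ/23.
Choosing δ = min(1, ϵ/23) ensures both conditions, hence |(5t^3 - 6t^2 + 2t + 5) − 6| < ϵ.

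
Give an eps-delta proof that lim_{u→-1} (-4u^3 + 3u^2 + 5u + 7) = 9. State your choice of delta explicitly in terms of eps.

delta = min(2, eps/59)

Let eps > 0. We want delta > 0 such that 0 < |u + 1| < delta implies |(-4u^3 + 3u^2 + 5u + 7) − 9| < eps.
(-4u^3 + 3u^2 + 5u + 7) − 9 = -4u^3 + 3u^2 + 5u - 2 = (u + 1)(-4u^2 + 7u - 2).
So |(-4u^3 + 3u^2 + 5u + 7) − 9| = |u + 1|·|-4u^2 + 7u - 2|.
Assume first that |u + 1| < 2, so |u| < 3. Then |-4u^2 + 7u - 2| ≤ 4·3^2 + 7·3 + 2 = 59.
Hence |(-4u^3 + 3u^2 + 5u + 7) − 9| ≤ 59|u + 1| < eps provided |u + 1| < eps/59.
Choosing delta = min(2, eps/59) ensures both conditions, hence |(-4u^3 + 3u^2 + 5u + 7) − 9| < eps.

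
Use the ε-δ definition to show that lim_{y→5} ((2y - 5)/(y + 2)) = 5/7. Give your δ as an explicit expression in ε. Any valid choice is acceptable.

Fix ε > 0. We want δ > 0 with 0 < |y − 5| < δ ⇒ |(2y - 5)/(y + 2) − (5/7)| < ε.
Combining over a common denominator, (2y - 5)/(y + 2) − (5/7) = [(2y - 5)·7 − 5·(y + 2)] / [7·(y + 2)] = 9(y − 5) / (7(y + 2)).
So |(2y - 5)/(y + 2) − (5/7)| = 9|y − 5| / (7·|y + 2|).
Require δ ≤ 7/2, so |y + 2| ≥ |7| − |y − 5| > 7 − 7/2 = 7/2.
Hence |(2y - 5)/(y + 2) − (5/7)| < 9|y − 5|/(7·(7/2)) = (18/49)|y − 5|, which is < ε once |y − 5| < (49/18)ε.
Take δ = min(7/2, (49/18)ε). Then 0 < |y − 5| < δ forces both bounds, so |(2y - 5)/(y + 2) − (5/7)| < ε.

δ = min(7/2, (49/18)ε)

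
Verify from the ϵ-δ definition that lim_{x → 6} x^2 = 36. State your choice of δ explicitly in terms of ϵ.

Fix ϵ > 0. We seek δ > 0 with 0 < |x − 6| < δ ⇒ |x^2 − 36| < ϵ.
Factor: x^2 − 36 = (x − 6)(x + 6), so |x^2 − 36| = |x − 6|·|x + 6|.
Impose δ ≤ 1 so that |x| < 7; then |x + 6| ≤ 13.
Hence |x^2 − 36| ≤ 13|x − 6|, which is < ϵ once |x − 6| < ϵ/13.
Take δ = min(1, ϵ/13). If 0 < |x − 6| < δ then both bounds hold and |x^2 − 36| ≤ 13|x − 6| < 13·(ϵ/13) = ϵ.

δ = min(1, ϵ/13)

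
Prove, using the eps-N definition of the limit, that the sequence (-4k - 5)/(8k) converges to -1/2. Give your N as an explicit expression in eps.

Suppose eps > 0. For k ≥ 1, |(-4k - 5)/(8k) + 1/2| = |-40|/(8(8k)) = 40/(8(8k)).
Since 8k ≥ 8k for k ≥ 1, this is ≤ 40/(8·8k) = (5/8)/k.
So |(-4k - 5)/(8k) + 1/2| < eps whenever k > (5/8)/eps.
Take N = (5/8)/eps. If k > N then |(-4k - 5)/(8k) + 1/2| ≤ (5/8)/k < eps.

N = (5/8)/eps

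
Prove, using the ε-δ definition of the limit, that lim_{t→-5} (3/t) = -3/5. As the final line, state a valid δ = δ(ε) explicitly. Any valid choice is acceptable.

Fix ε > 0. We seek δ > 0 such that 0 < |t + 5| < δ implies |3/t + 3/5| < ε.
|3/t + 3/5| = 3·|-5 − t|/(5·|t|) = 3|t + 5|/(5|t|).
Restrict δ ≤ 5/2. Then |t + 5| < 5/2 gives |t| > 5/2, so 5|t| > 25/2.
Then |3/t + 3/5| < 3|t + 5|/(25/2), which is < ε when |t + 5| < (25/6)ε.
Take δ = min(5/2, (25/6)ε). Then 0 < |t + 5| < δ gives both |t + 5| < 5/2 and |t + 5| < (25/6)ε, so |3/t + 3/5| < ε.

δ = min(5/2, (25/6)ε)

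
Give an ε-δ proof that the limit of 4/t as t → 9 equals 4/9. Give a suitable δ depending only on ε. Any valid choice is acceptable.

Let ε > 0. We seek δ > 0 such that 0 < |t − 9| < δ implies |4/t − (4/9)| < ε.
|4/t − (4/9)| = 4·|9 − t|/(9·|t|) = 4|t − 9|/(9|t|).
Restrict δ ≤ 9/2. Then |t − 9| < 9/2 gives |t| > 9/2, so 9|t| > 81/2.
Then |4/t − (4/9)| < 4|t − 9|/(81/2), which is < ε when |t − 9| < (81/8)ε.
Take δ = min(9/2, (81/8)ε). Then 0 < |t − 9| < δ gives both |t − 9| < 9/2 and |t − 9| < (81/8)ε, so |4/t − (4/9)| < ε.

δ = min(9/2, (81/8)ε)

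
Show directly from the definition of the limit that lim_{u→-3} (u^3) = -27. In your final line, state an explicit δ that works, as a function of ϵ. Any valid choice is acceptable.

Let ϵ > 0. We seek δ > 0 with 0 < |u + 3| < δ ⇒ |u^3 + 27| < ϵ.
Factor: u^3 + 27 = (u + 3)(u^2 - 3u + 9), so |u^3 + 27| = |u + 3|·|u^2 - 3u + 9|.
Restrict δ ≤ 2. Then |u + 3| < 2 gives |u| < 5, so by the triangle inequality |u^2 - 3u + 9| ≤ 5^2 + 3·5 + 9 = 49.
Hence |u^3 + 27| ≤ 49|u + 3|, which is < ϵ once |u + 3| < ϵ/49.
Take δ = min(2, ϵ/49). If 0 < |u + 3| < δ then both bounds hold and |u^3 + 27| ≤ 49|u + 3| < 49·(ϵ/49) = ϵ.

δ = min(2, ϵ/49)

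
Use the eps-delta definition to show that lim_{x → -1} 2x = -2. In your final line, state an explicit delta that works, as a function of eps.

Let eps > 0 be given. We need delta > 0 so that 0 < |x + 1| < delta implies |(2x) + 2| < eps.
Since (2x) + 2 = 2(x + 1), we have |(2x) + 2| = 2|x + 1|.
Thus it suffices that |x + 1| < eps/2.
Choosing delta = eps/2 gives |(2x) + 2| = 2|x + 1| < eps whenever |x + 1| < delta.

delta = eps/2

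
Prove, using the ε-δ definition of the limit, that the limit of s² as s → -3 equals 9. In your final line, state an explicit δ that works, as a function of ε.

δ = min(2, ε/8)

Let ε > 0. We seek δ > 0 with 0 < |s + 3| < δ ⇒ |s² − 9| < ε.
Factor: s² − 9 = (s + 3)(s - 3), so |s² − 9| = |s + 3|·|s - 3|.
Impose δ ≤ 2 so that |s| < 5; then |s - 3| ≤ 8.
Hence |s² − 9| ≤ 8|s + 3|, which is < ε once |s + 3| < ε/8.
Take δ = min(2, ε/8). If 0 < |s + 3| < δ then both bounds hold and |s² − 9| ≤ 8|s + 3| < 8·(ε/8) = ε.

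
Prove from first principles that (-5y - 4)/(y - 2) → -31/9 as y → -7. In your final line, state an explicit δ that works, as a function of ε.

Suppose ε > 0. We want δ > 0 with 0 < |y + 7| < δ ⇒ |(-5y - 4)/(y - 2) + 31/9| < ε.
Combining over a common denominator, (-5y - 4)/(y - 2) + 31/9 = [(-5y - 4)·(-9) − 31·(y - 2)] / [(-9)·(y - 2)] = 14(y + 7) / ((-9)(y - 2)).
So |(-5y - 4)/(y - 2) + 31/9| = 14|y + 7| / (9·|y − 2|).
Restrict δ ≤ 9/2. Then |y + 7| < 9/2 gives |y − 2| = |(y + 7) + (-9)| ≥ 9 − 9/2 = 9/2.
Hence |(-5y - 4)/(y - 2) + 31/9| < 14|y + 7|/(9·(9/2)) = (28/81)|y + 7|, which is < ε once |y + 7| < (81/28)ε.
Take δ = min(9/2, (81/28)ε). Then 0 < |y + 7| < δ forces both bounds, so |(-5y - 4)/(y - 2) + 31/9| < ε.

δ = min(9/2, (81/28)ε)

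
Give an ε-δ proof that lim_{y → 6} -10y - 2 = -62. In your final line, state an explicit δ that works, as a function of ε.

Fix ε > 0. We need δ > 0 so that 0 < |y − 6| < δ implies |(-10y - 2) + 62| < ε.
Since (-10y - 2) + 62 = -10(y − 6), we have |(-10y - 2) + 62| = 10|y − 6|.
Thus it suffices that |y − 6| < ε/10.
Choosing δ = ε/10 gives |(-10y - 2) + 62| = 10|y − 6| < ε whenever |y − 6| < δ.

δ = ε/10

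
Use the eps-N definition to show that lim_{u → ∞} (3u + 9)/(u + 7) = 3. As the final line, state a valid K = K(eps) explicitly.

Fix eps > 0. We seek K > 0 such that u > K implies |(3u + 9)/(u + 7) − 3| < eps.
(3u + 9)/(u + 7) − 3 = ((3u + 9) − 3(u + 7)) / ((u + 7)) = -12/((u + 7)).
For u > 0 we have u + 7 > u, so |(3u + 9)/(u + 7) − 3| = 12/((u + 7)) < 12/(u) = 12/u.
Thus |(3u + 9)/(u + 7) − 3| < eps whenever u > 12/eps.
Take K = 12/eps. If u > K then |(3u + 9)/(u + 7) − 3| < 12/u < eps.

K = 12/eps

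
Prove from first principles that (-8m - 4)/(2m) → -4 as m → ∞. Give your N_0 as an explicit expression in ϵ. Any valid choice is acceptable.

Fix ϵ > 0. For m ≥ 1, |(-8m - 4)/(2m) + 4| = |-8|/(2(2m)) = 8/(2(2m)).
Since 2m ≥ 2m for m ≥ 1, this is ≤ 8/(2·2m) = 2/m.
So |(-8m - 4)/(2m) + 4| < ϵ whenever m > 2/ϵ.
Take N_0 = 2/ϵ. If m > N_0 then |(-8m - 4)/(2m) + 4| ≤ 2/m < ϵ.

N_0 = 2/ϵ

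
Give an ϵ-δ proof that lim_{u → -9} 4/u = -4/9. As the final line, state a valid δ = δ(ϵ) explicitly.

Let ϵ > 0. We seek δ > 0 such that 0 < |u + 9| < δ implies |4/u + 4/9| < ϵ.
|4/u + 4/9| = 4·|-9 − u|/(9·|u|) = 4|u + 9|/(9|u|).
Restrict δ ≤ 9/2. Then |u + 9| < 9/2 gives |u| > 9/2, so 9|u| > 81/2.
Then |4/u + 4/9| < 4|u + 9|/(81/2), which is < ϵ when |u + 9| < (81/8)ϵ.
Take δ = min(9/2, (81/8)ϵ). Then 0 < |u + 9| < δ gives both |u + 9| < 9/2 and |u + 9| < (81/8)ϵ, so |4/u + 4/9| < ϵ.

δ = min(9/2, (81/8)ϵ)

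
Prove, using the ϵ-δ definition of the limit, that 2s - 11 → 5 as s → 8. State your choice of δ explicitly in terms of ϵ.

δ = ϵ/2

Fix ϵ > 0. We need δ > 0 so that 0 < |s − 8| < δ implies |(2s - 11) − 5| < ϵ.
Since (2s - 11) − 5 = 2(s − 8), we have |(2s - 11) − 5| = 2|s − 8|.
Thus it suffices that |s − 8| < ϵ/2.
Choosing δ = ϵ/2 gives |(2s - 11) − 5| = 2|s − 8| < ϵ whenever |s − 8| < δ.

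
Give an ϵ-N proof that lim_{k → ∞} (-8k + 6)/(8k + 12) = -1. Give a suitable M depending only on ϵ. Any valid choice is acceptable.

M = (9/4)/ϵ

Let ϵ > 0. For k ≥ 1, |(-8k + 6)/(8k + 12) + 1| = |144|/(8(8k + 12)) = 144/(8(8k + 12)).
Since 8k + 12 ≥ 8k for k ≥ 1, this is ≤ 144/(8·8k) = (9/4)/k.
So |(-8k + 6)/(8k + 12) + 1| < ϵ whenever k > (9/4)/ϵ.
Take M = (9/4)/ϵ. If k > M then |(-8k + 6)/(8k + 12) + 1| ≤ (9/4)/k < ϵ.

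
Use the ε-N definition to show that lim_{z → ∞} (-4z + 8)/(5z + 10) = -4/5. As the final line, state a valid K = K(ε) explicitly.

Let ε > 0. We seek K > 0 such that z > K implies |(-4z + 8)/(5z + 10) + 4/5| < ε.
(-4z + 8)/(5z + 10) + 4/5 = (5(-4z + 8) − (-4)(5z + 10)) / (5(5z + 10)) = 80/(5(5z + 10)).
For z > 0 we have 5z + 10 > 5z, so |(-4z + 8)/(5z + 10) + 4/5| = 80/(5(5z + 10)) < 80/(5·5z) = (16/5)/z.
Thus |(-4z + 8)/(5z + 10) + 4/5| < ε whenever z > (16/5)/ε.
Take K = (16/5)/ε. If z > K then |(-4z + 8)/(5z + 10) + 4/5| < (16/5)/z < ε.

K = (16/5)/ε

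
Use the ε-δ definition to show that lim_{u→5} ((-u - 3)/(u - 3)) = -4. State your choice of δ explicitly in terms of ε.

Fix ε > 0. We want δ > 0 with 0 < |u − 5| < δ ⇒ |(-u - 3)/(u - 3) + 4| < ε.
Combining over a common denominator, (-u - 3)/(u - 3) + 4 = [(-u - 3)·2 − (-8)·(u - 3)] / [2·(u - 3)] = 6(u − 5) / (2(u - 3)).
So |(-u - 3)/(u - 3) + 4| = 6|u − 5| / (2·|u − 3|).
Require δ ≤ 1, so |u − 3| ≥ |2| − |u − 5| > 2 − 1 = 1.
Hence |(-u - 3)/(u - 3) + 4| < 6|u − 5|/(2·1) = 3|u − 5|, which is < ε once |u − 5| < (1/3)ε.
Take δ = min(1, (1/3)ε). Then 0 < |u − 5| < δ forces both bounds, so |(-u - 3)/(u - 3) + 4| < ε.

δ = min(1, (1/3)ε)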